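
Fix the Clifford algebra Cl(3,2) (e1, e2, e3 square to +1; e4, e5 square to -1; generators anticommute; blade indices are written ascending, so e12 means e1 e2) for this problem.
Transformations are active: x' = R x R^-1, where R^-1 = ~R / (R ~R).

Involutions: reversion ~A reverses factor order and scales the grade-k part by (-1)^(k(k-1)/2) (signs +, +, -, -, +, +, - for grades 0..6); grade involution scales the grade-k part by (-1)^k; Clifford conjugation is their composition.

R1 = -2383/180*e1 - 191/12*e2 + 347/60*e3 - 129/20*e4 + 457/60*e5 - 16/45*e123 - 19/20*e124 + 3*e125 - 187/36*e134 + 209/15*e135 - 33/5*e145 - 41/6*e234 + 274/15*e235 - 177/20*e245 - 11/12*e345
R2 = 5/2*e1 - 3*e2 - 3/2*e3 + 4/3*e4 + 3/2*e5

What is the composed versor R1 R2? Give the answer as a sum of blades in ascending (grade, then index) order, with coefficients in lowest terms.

Distribute over the terms of R2 (each basis-blade product reordered to ascending indices, repeated generators contracted through their squares):
R1 (5/2*e1) = -2383/72 + 955/24*e12 - 347/24*e13 + 129/8*e14 - 457/24*e15 - 8/9*e23 - 19/8*e24 + 15/2*e25 - 935/72*e34 + 209/6*e35 - 33/2*e45 + 205/12*e1234 - 137/3*e1235 + 177/8*e1245 + 55/24*e1345
R1 (-3*e2) = 191/4 + 2383/60*e12 - 16/15*e13 - 57/20*e14 + 9*e15 + 347/20*e23 - 387/20*e24 + 457/20*e25 + 41/2*e34 - 274/5*e35 + 531/20*e45 + 187/12*e1234 - 209/5*e1235 + 99/5*e1245 - 11/4*e2345
R1 (-3/2*e3) = -347/40 + 8/15*e12 + 2383/120*e13 - 187/24*e14 + 209/10*e15 + 191/8*e23 - 41/4*e24 + 137/5*e25 - 387/40*e34 + 457/40*e35 + 11/8*e45 - 57/40*e1234 + 9/2*e1235 + 99/10*e1345 + 531/40*e2345
R1 (4/3*e4) = 43/5 + 19/15*e12 + 187/27*e13 - 2383/135*e14 - 44/5*e15 + 82/9*e23 - 191/9*e24 - 59/5*e25 + 347/45*e34 - 11/9*e35 - 457/45*e45 - 64/135*e1234 - 4*e1245 - 836/45*e1345 - 1096/45*e2345
R1 (3/2*e5) = -457/40 - 9/2*e12 - 209/10*e13 + 99/10*e14 - 2383/120*e15 - 137/5*e23 + 531/40*e24 - 191/8*e25 + 11/8*e34 + 347/40*e35 - 387/40*e45 - 8/15*e1235 - 57/40*e1245 - 187/24*e1345 - 41/4*e2345
Summing the partial products and collecting blades:
Answer: 227/72 + 9217/120*e12 - 2603/270*e13 - 245/108*e14 - 89/5*e15 + 7937/360*e23 - 3593/90*e24 + 883/40*e25 + 277/40*e34 - 49/45*e35 - 1513/180*e45 + 33229/1080*e1234 - 167/2*e1235 + 73/2*e1245 - 638/45*e1345 - 8669/360*e2345


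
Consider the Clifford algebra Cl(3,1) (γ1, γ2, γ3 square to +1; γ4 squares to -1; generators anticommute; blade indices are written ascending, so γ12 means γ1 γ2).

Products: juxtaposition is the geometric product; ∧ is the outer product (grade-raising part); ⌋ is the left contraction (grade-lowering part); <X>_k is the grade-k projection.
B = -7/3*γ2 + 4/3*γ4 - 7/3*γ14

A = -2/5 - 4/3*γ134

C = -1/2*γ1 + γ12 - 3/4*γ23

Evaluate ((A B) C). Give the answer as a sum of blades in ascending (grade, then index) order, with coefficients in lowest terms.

step 1: 14/15*γ2 - 28/9*γ3 - 8/15*γ4 + 16/9*γ13 + 14/15*γ14 + 28/9*γ1234
step 2: -14/15*γ1 - 7/3*γ2 + 17/90*γ3 + 7/15*γ4 + 9/5*γ12 - 14/9*γ13 + 31/15*γ14 + 16/9*γ23 + 14/15*γ24 - 28/9*γ34 - 28/9*γ123 - 8/15*γ124 + 88/45*γ234 - 7/10*γ1234
Answer: -14/15*γ1 - 7/3*γ2 + 17/90*γ3 + 7/15*γ4 + 9/5*γ12 - 14/9*γ13 + 31/15*γ14 + 16/9*γ23 + 14/15*γ24 - 28/9*γ34 - 28/9*γ123 - 8/15*γ124 + 88/45*γ234 - 7/10*γ1234


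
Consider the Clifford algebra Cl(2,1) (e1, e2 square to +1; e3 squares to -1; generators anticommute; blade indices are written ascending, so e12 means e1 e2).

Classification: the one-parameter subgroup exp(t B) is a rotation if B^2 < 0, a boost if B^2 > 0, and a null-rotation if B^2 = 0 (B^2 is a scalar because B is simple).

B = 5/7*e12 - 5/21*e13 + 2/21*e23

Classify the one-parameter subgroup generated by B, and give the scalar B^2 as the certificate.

B^2 term by term: the squares give (5/7)^2*(e12)^2 + (-5/21)^2*(e13)^2 + (2/21)^2*(e23)^2 = 25/49*(-1) + 25/441*(+1) + 4/441*(+1) = -4/9 (each basis 2-blade squares to minus the product of its generators' squares); cross terms between blades sharing an index anticommute and cancel. So B^2 = -4/9.
Answer: rotation, certificate B^2 = -4/9. No conjugation can change B^2 = -4/9; the sign gives the class.


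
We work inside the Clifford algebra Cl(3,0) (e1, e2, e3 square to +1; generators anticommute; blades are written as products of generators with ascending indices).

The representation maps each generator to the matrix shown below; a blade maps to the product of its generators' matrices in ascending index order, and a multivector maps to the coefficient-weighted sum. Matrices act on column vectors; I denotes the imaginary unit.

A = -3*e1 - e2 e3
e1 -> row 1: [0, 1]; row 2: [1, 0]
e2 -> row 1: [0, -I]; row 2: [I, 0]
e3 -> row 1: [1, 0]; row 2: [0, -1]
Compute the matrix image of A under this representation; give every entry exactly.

Bivector images (products of the table entries): rho(e2 e3) = rho(e2)rho(e3) = row 1: [0, I]; row 2: [I, 0].
M = (-3)*rho(e1) + (-1)*rho(e2 e3), summed entrywise:
Answer: row 1: [0, -3 - I]; row 2: [-3 - I, 0]


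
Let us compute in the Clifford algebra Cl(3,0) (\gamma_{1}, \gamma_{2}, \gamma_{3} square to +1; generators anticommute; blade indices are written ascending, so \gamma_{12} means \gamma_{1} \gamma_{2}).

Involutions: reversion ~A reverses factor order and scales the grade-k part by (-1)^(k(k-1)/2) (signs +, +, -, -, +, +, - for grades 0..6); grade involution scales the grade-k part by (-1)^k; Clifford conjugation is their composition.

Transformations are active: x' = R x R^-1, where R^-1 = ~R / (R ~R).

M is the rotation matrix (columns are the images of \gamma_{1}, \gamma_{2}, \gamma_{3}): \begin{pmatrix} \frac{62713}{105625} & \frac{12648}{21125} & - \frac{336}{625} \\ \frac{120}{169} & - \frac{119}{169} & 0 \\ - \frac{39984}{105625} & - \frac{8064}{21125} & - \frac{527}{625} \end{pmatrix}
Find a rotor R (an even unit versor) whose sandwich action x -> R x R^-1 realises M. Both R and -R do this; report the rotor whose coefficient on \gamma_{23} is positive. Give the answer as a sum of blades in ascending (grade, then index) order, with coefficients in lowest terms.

Method: write R = a + b12*\gamma_{12} + b13*\gamma_{13} + b23*\gamma_{23} with a^2 + b12^2 + b13^2 + b23^2 = 1 (so R^-1 = ~R). Expanding the columns R e_j ~R gives tr M = 4a^2 - 1 and, from the antisymmetric part, M21 - M12 = -4a*b12, M13 - M31 = 4a*b13, M32 - M23 = -4a*b23.
Here tr M = -\frac{4029}{4225}, so a^2 = (1 + tr M)/4 = \frac{49}{4225} and a = ±\frac{7}{65}. Taking a = \frac{7}{65}: M21 - M12 = \frac{2352}{21125}, M13 - M31 = -\frac{672}{4225}, M32 - M23 = -\frac{8064}{21125}, giving b12 = -\frac{84}{325}, b13 = -\frac{24}{65}, b23 = \frac{288}{325}, i.e. R = \frac{7}{65} - \frac{84}{325} \gamma_{12} - \frac{24}{65} \gamma_{13} + \frac{288}{325} \gamma_{23}.
Its \gamma_{23} coefficient is already positive.
Answer: \frac{7}{65} - \frac{84}{325} \gamma_{12} - \frac{24}{65} \gamma_{13} + \frac{288}{325} \gamma_{23}. Note: both R and -R realise this M (trace -\frac{4029}{4225}); the covering map identifies them, and the \gamma_{23}-coefficient sign is the tie-breaker.


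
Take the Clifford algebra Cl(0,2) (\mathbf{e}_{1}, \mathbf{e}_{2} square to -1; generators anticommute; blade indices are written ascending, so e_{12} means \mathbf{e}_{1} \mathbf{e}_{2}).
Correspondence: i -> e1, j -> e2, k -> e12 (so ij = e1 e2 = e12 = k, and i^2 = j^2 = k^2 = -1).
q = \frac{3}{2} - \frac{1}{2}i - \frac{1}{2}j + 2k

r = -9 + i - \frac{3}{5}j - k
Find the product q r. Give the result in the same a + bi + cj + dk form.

In blades: q = \frac{3}{2} - \frac{1}{2} e_{1} - \frac{1}{2} e_{2} + 2 e_{12}, r = -9 + e_{1} - \frac{3}{5} e_{2} - e_{12}.
Distribute q over r term by term (generator squares from the signature, products reordered to ascending indices): (\frac{3}{2})*r = -\frac{27}{2} + \frac{3}{2} e_{1} - \frac{9}{10} e_{2} - \frac{3}{2} e_{12}; (-\frac{1}{2} e_{1})*r = \frac{1}{2} + \frac{9}{2} e_{1} - \frac{1}{2} e_{2} + \frac{3}{10} e_{12}; (-\frac{1}{2} e_{2})*r = -\frac{3}{10} + \frac{1}{2} e_{1} + \frac{9}{2} e_{2} + \frac{1}{2} e_{12}; (2 e_{12})*r = 2 + \frac{6}{5} e_{1} + 2 e_{2} - 18 e_{12}.
Sum: -\frac{113}{10} + \frac{77}{10} e_{1} + \frac{51}{10} e_{2} - \frac{187}{10} e_{12}; translating back through the correspondence:
Answer: -\frac{113}{10} + \frac{77}{10}i + \frac{51}{10}j - \frac{187}{10}k


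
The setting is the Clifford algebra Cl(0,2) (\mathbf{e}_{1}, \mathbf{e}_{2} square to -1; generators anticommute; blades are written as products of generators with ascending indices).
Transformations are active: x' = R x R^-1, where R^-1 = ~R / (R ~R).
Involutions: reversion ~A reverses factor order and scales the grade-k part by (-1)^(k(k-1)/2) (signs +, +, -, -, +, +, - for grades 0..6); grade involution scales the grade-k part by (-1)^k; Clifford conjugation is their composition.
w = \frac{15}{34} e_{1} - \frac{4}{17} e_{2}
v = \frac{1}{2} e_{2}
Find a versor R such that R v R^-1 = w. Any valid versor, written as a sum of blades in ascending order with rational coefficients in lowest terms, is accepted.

Since q(v) = q(w) = -\frac{1}{4}, the sum R = v + w = \frac{15}{34} e_{1} + \frac{9}{34} e_{2} does the job whenever invertible.
Answer: \frac{15}{34} e_{1} + \frac{9}{34} e_{2}


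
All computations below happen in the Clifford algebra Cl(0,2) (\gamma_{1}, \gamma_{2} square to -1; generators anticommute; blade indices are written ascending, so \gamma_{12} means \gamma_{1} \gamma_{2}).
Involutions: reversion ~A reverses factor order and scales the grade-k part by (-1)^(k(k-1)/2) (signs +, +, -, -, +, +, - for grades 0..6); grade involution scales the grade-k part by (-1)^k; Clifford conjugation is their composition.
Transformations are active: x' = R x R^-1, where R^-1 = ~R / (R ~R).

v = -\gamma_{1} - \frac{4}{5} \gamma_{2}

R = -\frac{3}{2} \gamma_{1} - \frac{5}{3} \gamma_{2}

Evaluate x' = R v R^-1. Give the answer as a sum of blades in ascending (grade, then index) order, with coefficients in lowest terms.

~R = -\frac{3}{2} \gamma_{1} - \frac{5}{3} \gamma_{2}, and R ~R = -\frac{181}{36}, so R^-1 = ~R / (-\frac{181}{36}).
R v = -\frac{17}{6} - \frac{7}{15} \gamma_{12}
Answer: -\frac{125}{181} \gamma_{1} - \frac{976}{905} \gamma_{2}


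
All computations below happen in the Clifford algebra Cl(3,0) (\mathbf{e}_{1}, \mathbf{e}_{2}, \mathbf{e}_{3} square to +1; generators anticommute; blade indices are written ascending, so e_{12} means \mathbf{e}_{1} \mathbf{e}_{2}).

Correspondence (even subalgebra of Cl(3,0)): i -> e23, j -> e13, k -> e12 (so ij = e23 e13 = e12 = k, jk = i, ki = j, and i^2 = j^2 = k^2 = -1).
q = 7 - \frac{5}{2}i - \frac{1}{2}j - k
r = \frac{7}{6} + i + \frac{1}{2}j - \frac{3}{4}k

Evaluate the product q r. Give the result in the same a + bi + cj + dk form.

In blades: q = 7 - e_{12} - \frac{1}{2} e_{13} - \frac{5}{2} e_{23}, r = \frac{7}{6} - \frac{3}{4} e_{12} + \frac{1}{2} e_{13} + e_{23}.
Distribute q over r term by term (generator squares from the signature, products reordered to ascending indices): (7)*r = \frac{49}{6} - \frac{21}{4} e_{12} + \frac{7}{2} e_{13} + 7 e_{23}; (-e_{12})*r = -\frac{3}{4} - \frac{7}{6} e_{12} - e_{13} + \frac{1}{2} e_{23}; (-\frac{1}{2} e_{13})*r = \frac{1}{4} + \frac{1}{2} e_{12} - \frac{7}{12} e_{13} + \frac{3}{8} e_{23}; (-\frac{5}{2} e_{23})*r = \frac{5}{2} - \frac{5}{4} e_{12} - \frac{15}{8} e_{13} - \frac{35}{12} e_{23}.
Sum: \frac{61}{6} - \frac{43}{6} e_{12} + \frac{1}{24} e_{13} + \frac{119}{24} e_{23}; translating back through the correspondence:
Answer: \frac{61}{6} + \frac{119}{24}i + \frac{1}{24}j - \frac{43}{6}k


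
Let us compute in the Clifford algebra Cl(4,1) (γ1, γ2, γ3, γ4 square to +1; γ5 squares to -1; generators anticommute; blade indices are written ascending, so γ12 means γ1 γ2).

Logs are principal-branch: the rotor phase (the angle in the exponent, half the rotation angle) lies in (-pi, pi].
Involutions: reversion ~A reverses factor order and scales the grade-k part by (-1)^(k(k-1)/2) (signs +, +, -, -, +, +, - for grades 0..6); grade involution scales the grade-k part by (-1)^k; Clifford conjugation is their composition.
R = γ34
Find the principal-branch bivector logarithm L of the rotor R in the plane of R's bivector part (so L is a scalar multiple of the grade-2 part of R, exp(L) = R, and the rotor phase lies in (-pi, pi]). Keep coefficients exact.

The scalar part of R is 0, which fixes the principal-branch rotor phase; the unit plane is then the bivector part divided by the sine of that phase, and L is that plane scaled by the phase.
Concretely: cos(phase) = 0 gives phase = ±pi/2, and since phase/sin(phase) is even the sign is immaterial: L = (phase/sin(phase)) * <R>_2 = (pi/2) * <R>_2.
Answer: pi/2*γ34


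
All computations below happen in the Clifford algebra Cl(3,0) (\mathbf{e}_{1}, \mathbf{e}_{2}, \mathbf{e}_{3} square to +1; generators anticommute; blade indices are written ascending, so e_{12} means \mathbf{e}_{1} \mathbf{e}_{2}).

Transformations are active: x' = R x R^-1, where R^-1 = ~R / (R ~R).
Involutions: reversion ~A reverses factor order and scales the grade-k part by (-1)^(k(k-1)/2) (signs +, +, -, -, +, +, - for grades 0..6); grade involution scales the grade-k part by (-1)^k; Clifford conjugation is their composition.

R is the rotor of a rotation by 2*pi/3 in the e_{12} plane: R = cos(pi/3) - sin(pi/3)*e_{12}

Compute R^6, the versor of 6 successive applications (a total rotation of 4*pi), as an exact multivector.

The rotor phase is half the rotation angle and phases add under composition, so 6 steps in the e_{12} plane accumulate phase 6*(pi/3) = 2 \pi: R^6 = cos(2 \pi) - sin(2 \pi)*e_{12}.
cos(2 \pi) = 1 and sin(2 \pi) = 0, so R^6 = 1. The total rotation 4*pi is 2 full turns, so every vector returns to itself, yet the rotor is +1, back on the identity sheet (an even number of 2*pi turns).
Answer: 1


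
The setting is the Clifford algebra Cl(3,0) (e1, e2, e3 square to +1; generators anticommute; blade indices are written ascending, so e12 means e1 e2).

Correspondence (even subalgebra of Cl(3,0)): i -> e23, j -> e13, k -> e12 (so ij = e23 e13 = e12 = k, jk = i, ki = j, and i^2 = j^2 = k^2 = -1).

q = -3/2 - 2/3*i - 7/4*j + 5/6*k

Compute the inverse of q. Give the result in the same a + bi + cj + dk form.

In blades: q = -3/2 + 5/6*e12 - 7/4*e13 - 2/3*e23.
With qbar = -3/2 - 5/6*e12 + 7/4*e13 + 2/3*e23 (scalar fixed, mapped units negated), q qbar = 929/144 (the sum of squared coefficients), so q^-1 = qbar / (929/144) = -216/929 - 120/929*e12 + 252/929*e13 + 96/929*e23; translating back:
Answer: -216/929 + 96/929*i + 252/929*j - 120/929*k


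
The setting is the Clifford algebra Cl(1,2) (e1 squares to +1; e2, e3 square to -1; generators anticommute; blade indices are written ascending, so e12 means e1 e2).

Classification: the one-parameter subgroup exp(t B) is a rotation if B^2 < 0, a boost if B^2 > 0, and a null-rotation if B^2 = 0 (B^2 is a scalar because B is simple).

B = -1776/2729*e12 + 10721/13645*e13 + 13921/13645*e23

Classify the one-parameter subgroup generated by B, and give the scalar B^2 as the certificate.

B^2 term by term: the squares give (-1776/2729)^2*(e12)^2 + (10721/13645)^2*(e13)^2 + (13921/13645)^2*(e23)^2 = 3154176/7447441*(+1) + 114939841/186186025*(+1) + 193794241/186186025*(-1) = 0 (each basis 2-blade squares to minus the product of its generators' squares); cross terms between blades sharing an index anticommute and cancel. So B^2 = 0.
Answer: null-rotation, certificate B^2 = 0. No conjugation can change B^2 = 0; the sign gives the class.


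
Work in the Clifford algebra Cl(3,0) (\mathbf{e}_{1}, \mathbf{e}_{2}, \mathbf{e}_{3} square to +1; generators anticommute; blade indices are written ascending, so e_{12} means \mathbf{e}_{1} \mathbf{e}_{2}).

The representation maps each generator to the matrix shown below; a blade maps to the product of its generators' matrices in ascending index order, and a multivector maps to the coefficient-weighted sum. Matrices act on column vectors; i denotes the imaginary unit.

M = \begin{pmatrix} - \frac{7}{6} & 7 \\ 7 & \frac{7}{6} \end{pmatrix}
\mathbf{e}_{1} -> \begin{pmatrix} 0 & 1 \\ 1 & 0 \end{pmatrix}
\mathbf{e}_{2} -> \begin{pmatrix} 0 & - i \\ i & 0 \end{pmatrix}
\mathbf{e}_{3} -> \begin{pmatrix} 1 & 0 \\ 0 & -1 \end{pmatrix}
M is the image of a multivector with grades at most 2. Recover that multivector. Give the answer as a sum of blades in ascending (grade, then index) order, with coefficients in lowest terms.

Method: 1, rho(e_{1}), rho(e_{2}), rho(e_{3}) form a trace-orthogonal basis of the 2x2 complex matrices (tr(X Y) = 2 if X = Y, else 0), so M = m0*1 + m1*rho(e_{1}) + m2*rho(e_{2}) + m3*rho(e_{3}) with m0 = tr(M)/2 = 0, m1 = tr(M rho(e_{1}))/2 = 7, m2 = tr(M rho(e_{2}))/2 = 0, m3 = tr(M rho(e_{3}))/2 = - \frac{7}{6}.
Multiplying table entries, the bivector images are rho(e_{12}) = i*rho(e_{3}), rho(e_{13}) = -i*rho(e_{2}), rho(e_{23}) = i*rho(e_{1}); with real blade coefficients the real parts of m0..m3 are the coefficients of 1, e_{1}, e_{2}, e_{3} and the imaginary parts give the bivectors (e_{23}: Im m1, e_{13}: -Im m2, e_{12}: Im m3).
Answer: 7 e_{1} - \frac{7}{6} e_{3}


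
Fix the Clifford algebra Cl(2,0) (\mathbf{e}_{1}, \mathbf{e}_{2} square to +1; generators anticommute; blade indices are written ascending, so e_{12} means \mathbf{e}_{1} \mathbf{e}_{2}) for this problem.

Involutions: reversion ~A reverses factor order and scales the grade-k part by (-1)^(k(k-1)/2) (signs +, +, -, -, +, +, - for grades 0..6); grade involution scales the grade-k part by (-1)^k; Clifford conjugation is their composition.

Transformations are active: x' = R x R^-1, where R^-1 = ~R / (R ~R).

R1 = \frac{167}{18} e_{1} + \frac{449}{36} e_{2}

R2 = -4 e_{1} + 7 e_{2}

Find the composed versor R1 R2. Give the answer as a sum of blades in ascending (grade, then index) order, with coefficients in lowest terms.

Distribute over the terms of R1 (each basis-blade product reordered to ascending indices, repeated generators contracted through their squares):
(\frac{167}{18} e_{1}) R2 = -\frac{334}{9} + \frac{1169}{18} e_{12}
(\frac{449}{36} e_{2}) R2 = \frac{3143}{36} + \frac{449}{9} e_{12}
Summing the partial products and collecting blades:
Answer: \frac{1807}{36} + \frac{689}{6} e_{12}


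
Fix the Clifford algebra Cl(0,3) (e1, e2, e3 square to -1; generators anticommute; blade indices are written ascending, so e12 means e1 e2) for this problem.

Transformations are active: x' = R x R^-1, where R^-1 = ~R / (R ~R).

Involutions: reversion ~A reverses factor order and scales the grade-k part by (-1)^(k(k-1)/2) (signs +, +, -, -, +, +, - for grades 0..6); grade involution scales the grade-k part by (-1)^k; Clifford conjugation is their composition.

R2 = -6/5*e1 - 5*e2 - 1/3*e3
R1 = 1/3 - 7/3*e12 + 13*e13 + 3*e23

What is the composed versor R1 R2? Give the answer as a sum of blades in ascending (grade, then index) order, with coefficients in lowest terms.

Distribute over the terms of R2 (each basis-blade product reordered to ascending indices, repeated generators contracted through their squares):
R1 (-6/5*e1) = -2/5*e1 + 14/5*e2 - 78/5*e3 - 18/5*e123
R1 (-5*e2) = -35/3*e1 - 5/3*e2 - 15*e3 + 65*e123
R1 (-1/3*e3) = 13/3*e1 + e2 - 1/9*e3 + 7/9*e123
Summing the partial products and collecting blades:
Answer: -116/15*e1 + 32/15*e2 - 1382/45*e3 + 2798/45*e123


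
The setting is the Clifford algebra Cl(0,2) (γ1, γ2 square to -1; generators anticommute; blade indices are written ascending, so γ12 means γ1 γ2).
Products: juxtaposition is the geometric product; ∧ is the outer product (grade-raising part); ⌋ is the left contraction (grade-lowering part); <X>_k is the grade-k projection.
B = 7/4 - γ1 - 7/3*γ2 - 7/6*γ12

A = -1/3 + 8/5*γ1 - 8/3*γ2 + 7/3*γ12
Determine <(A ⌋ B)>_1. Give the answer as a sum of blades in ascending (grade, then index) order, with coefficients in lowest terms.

step 1: -149/60 + 31/9*γ1 + 119/45*γ2 + 7/18*γ12
step 2: 31/9*γ1 + 119/45*γ2
Answer: 31/9*γ1 + 119/45*γ2


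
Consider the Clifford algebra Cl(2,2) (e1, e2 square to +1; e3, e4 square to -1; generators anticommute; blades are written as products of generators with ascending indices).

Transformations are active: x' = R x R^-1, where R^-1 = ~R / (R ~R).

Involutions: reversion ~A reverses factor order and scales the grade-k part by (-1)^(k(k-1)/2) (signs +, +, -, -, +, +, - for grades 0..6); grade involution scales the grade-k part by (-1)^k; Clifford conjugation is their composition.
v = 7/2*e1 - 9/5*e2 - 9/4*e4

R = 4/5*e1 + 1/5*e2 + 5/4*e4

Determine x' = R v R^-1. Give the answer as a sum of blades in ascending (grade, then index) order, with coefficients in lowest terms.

~R = 4/5*e1 + 1/5*e2 + 5/4*e4, and R ~R = -353/400, so R^-1 = ~R / (-353/400).
R v = 2101/400 - 107/50*e1 e2 - 247/40*e1 e4 + 9/5*e2 e4
Answer: -45971/3530*e1 - 205/353*e2 - 17833/1412*e4


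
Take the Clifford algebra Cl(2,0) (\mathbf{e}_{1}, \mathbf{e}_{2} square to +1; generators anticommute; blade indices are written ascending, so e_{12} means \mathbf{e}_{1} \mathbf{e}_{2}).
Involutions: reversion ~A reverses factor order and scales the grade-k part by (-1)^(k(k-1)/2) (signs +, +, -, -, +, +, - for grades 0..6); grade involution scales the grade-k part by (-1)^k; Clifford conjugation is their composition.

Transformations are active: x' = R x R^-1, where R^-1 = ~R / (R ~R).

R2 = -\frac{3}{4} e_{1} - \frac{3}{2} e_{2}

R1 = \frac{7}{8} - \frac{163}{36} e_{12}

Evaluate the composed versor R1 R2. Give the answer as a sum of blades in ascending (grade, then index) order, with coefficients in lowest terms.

Distribute over the terms of R1 (each basis-blade product reordered to ascending indices, repeated generators contracted through their squares):
(\frac{7}{8}) R2 = -\frac{21}{32} e_{1} - \frac{21}{16} e_{2}
(-\frac{163}{36} e_{12}) R2 = \frac{163}{24} e_{1} - \frac{163}{48} e_{2}
Summing the partial products and collecting blades:
Answer: \frac{589}{96} e_{1} - \frac{113}{24} e_{2}


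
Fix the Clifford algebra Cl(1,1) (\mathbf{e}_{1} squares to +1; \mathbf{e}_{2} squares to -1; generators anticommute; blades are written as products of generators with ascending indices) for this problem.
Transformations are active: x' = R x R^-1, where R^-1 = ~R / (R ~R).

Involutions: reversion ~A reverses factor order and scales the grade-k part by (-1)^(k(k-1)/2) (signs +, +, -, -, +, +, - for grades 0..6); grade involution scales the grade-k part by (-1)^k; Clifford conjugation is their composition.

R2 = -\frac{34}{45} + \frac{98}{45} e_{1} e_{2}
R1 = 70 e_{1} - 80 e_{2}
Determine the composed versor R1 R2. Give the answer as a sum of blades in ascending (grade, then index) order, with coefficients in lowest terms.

Distribute over the terms of R1 (each basis-blade product reordered to ascending indices, repeated generators contracted through their squares):
(70 e_{1}) R2 = -\frac{476}{9} e_{1} + \frac{1372}{9} e_{2}
(-80 e_{2}) R2 = -\frac{1568}{9} e_{1} + \frac{544}{9} e_{2}
Summing the partial products and collecting blades:
Answer: -\frac{2044}{9} e_{1} + \frac{1916}{9} e_{2}


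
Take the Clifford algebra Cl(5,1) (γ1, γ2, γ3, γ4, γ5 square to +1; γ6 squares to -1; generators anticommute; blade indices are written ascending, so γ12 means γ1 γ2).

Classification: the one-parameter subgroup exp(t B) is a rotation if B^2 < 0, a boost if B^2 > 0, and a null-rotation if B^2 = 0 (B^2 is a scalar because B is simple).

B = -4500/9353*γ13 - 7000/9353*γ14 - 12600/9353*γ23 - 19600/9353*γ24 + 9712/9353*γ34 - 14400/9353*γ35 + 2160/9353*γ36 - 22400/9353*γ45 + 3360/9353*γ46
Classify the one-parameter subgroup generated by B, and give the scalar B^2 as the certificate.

B^2 term by term: the squares give (-4500/9353)^2*(γ13)^2 + (-7000/9353)^2*(γ14)^2 + (-12600/9353)^2*(γ23)^2 + (-19600/9353)^2*(γ24)^2 + (9712/9353)^2*(γ34)^2 + (-14400/9353)^2*(γ35)^2 + (2160/9353)^2*(γ36)^2 + (-22400/9353)^2*(γ45)^2 + (3360/9353)^2*(γ46)^2 = 20250000/87478609*(-1) + 49000000/87478609*(-1) + 158760000/87478609*(-1) + 384160000/87478609*(-1) + 94322944/87478609*(-1) + 207360000/87478609*(-1) + 4665600/87478609*(+1) + 501760000/87478609*(-1) + 11289600/87478609*(+1) = -16 (each basis 2-blade squares to minus the product of its generators' squares); cross terms between blades sharing an index anticommute and cancel; the commuting (index-disjoint) pairs give grade-4 terms 2*c*c'*(blade product), which cancel blade by blade — γ1234: -176400000/87478609 + 176400000/87478609 = 0; γ1345: 201600000/87478609 - 201600000/87478609 = 0; γ1346: -30240000/87478609 + 30240000/87478609 = 0; γ2345: 564480000/87478609 - 564480000/87478609 = 0; γ2346: -84672000/87478609 + 84672000/87478609 = 0; γ3456: 96768000/87478609 - 96768000/87478609 = 0 — confirming B is simple. So B^2 = -16.
Answer: rotation, certificate B^2 = -16. Note: conjugating B changes its blade decomposition but never the scalar B^2 = -16, whose sign settles the classification.


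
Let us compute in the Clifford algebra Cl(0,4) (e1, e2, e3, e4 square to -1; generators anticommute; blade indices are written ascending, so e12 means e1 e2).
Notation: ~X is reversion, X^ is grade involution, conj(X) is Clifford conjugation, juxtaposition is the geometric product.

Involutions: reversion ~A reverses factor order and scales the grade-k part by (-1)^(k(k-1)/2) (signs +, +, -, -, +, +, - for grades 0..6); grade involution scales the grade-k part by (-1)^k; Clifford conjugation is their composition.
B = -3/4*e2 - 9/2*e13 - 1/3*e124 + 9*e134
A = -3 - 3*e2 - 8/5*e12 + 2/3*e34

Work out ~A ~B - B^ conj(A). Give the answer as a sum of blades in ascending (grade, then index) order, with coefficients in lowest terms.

first term: -9/4 - 24/5*e1 + 9/4*e2 - 8/15*e4 - 27/2*e13 - 4*e14 + 36/5*e23 + 247/18*e123 - e124 + 27*e134 - 139/10*e234 - 27*e1234
second term: -9/4 - 24/5*e1 - 9/4*e2 - 8/15*e4 + 27/2*e13 - 2*e14 + 36/5*e23 + 239/18*e123 - e124 + 27*e134 + 139/10*e234 - 27*e1234
Answer: 9/2*e2 - 27*e13 - 2*e14 + 4/9*e123 - 139/5*e234


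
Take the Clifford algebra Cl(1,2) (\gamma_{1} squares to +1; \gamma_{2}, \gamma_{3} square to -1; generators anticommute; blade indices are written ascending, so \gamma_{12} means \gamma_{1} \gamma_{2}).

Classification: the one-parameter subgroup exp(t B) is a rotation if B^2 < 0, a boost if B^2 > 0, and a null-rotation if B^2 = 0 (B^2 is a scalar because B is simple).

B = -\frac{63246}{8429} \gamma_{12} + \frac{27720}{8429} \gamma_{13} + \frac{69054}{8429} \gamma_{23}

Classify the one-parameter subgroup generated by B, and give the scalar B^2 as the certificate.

B^2 term by term: the squares give (-\frac{63246}{8429})^2*(\gamma_{12})^2 + (\frac{27720}{8429})^2*(\gamma_{13})^2 + (\frac{69054}{8429})^2*(\gamma_{23})^2 = \frac{4000056516}{71048041}*(+1) + \frac{768398400}{71048041}*(+1) + \frac{4768454916}{71048041}*(-1) = 0 (each basis 2-blade squares to minus the product of its generators' squares); cross terms between blades sharing an index anticommute and cancel. So B^2 = 0.
Answer: null-rotation, certificate B^2 = 0. The invariant at work: B^2 = 0 is unchanged by conjugation, hence its sign classifies the subgroup whatever basis B is written in.


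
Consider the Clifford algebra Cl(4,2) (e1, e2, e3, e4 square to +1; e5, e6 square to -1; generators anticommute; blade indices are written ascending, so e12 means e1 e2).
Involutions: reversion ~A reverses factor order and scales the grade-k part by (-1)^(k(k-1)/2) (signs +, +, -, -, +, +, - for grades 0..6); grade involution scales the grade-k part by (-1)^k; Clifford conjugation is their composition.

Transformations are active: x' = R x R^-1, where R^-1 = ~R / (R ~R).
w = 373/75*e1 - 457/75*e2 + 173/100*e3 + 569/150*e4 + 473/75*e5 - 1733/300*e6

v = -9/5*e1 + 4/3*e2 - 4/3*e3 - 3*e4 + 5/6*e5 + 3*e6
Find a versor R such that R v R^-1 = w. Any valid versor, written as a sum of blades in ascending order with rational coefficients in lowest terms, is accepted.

Take R = v + w = 238/75*e1 - 119/25*e2 + 119/300*e3 + 119/150*e4 + 357/50*e5 - 833/300*e6. Because q(v) = q(w) = 5491/900, conjugation by R sends v exactly to w.
Answer: 238/75*e1 - 119/25*e2 + 119/300*e3 + 119/150*e4 + 357/50*e5 - 833/300*e6


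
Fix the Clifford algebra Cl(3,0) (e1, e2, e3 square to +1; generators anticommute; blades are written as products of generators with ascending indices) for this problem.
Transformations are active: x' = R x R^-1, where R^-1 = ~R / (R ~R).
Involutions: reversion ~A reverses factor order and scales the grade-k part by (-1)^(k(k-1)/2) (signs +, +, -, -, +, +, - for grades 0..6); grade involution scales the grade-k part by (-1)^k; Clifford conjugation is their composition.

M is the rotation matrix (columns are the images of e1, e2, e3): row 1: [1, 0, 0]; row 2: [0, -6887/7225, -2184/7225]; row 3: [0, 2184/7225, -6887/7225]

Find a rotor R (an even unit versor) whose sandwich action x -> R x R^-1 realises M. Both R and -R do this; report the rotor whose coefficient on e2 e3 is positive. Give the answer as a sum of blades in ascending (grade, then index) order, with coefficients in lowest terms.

Method: write R = a + b12*e1 e2 + b13*e1 e3 + b23*e2 e3 with a^2 + b12^2 + b13^2 + b23^2 = 1 (so R^-1 = ~R). Expanding the columns R e_j ~R gives tr M = 4a^2 - 1 and, from the antisymmetric part, M21 - M12 = -4a*b12, M13 - M31 = 4a*b13, M32 - M23 = -4a*b23.
Here tr M = -6549/7225, so a^2 = (1 + tr M)/4 = 169/7225 and a = ±13/85. Taking a = 13/85: M21 - M12 = 0, M13 - M31 = 0, M32 - M23 = 4368/7225, giving b12 = 0, b13 = 0, b23 = -84/85, i.e. R = 13/85 - 84/85*e2 e3.
Its e2 e3 coefficient is negative, so report the other preimage -R.
Answer: -13/85 + 84/85*e2 e3. Note: both R and -R realise this M (trace -6549/7225); the covering map identifies them, and the e2 e3-coefficient sign is the tie-breaker.


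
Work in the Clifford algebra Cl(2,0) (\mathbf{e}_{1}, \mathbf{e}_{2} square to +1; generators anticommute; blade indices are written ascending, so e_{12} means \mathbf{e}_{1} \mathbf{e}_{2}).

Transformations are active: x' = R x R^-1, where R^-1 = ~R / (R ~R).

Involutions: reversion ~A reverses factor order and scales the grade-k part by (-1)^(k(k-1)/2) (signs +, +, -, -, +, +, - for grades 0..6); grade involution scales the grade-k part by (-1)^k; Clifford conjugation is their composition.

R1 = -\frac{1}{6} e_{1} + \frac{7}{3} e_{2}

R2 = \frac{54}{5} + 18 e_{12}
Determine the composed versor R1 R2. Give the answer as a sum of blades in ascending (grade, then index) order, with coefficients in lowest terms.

Distribute over the terms of R1 (each basis-blade product reordered to ascending indices, repeated generators contracted through their squares):
(-\frac{1}{6} e_{1}) R2 = -\frac{9}{5} e_{1} - 3 e_{2}
(\frac{7}{3} e_{2}) R2 = -42 e_{1} + \frac{126}{5} e_{2}
Summing the partial products and collecting blades:
Answer: -\frac{219}{5} e_{1} + \frac{111}{5} e_{2}


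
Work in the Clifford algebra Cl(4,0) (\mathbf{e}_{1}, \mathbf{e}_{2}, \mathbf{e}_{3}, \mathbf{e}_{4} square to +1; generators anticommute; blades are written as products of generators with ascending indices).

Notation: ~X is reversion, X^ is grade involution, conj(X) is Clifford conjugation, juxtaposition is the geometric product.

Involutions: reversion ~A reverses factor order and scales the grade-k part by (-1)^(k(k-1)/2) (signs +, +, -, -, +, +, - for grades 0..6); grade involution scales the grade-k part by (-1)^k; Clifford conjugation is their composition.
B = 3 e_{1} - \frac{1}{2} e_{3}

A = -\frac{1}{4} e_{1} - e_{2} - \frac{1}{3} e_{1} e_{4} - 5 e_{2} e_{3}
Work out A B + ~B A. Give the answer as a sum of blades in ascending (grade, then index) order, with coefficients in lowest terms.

first term: -\frac{3}{4} + \frac{5}{2} e_{2} + e_{4} + 3 e_{1} e_{2} + \frac{1}{8} e_{1} e_{3} + \frac{1}{2} e_{2} e_{3} - 15 e_{1} e_{2} e_{3} - \frac{1}{6} e_{1} e_{3} e_{4}
second term: -\frac{3}{4} - \frac{5}{2} e_{2} - e_{4} - 3 e_{1} e_{2} - \frac{1}{8} e_{1} e_{3} - \frac{1}{2} e_{2} e_{3} - 15 e_{1} e_{2} e_{3} - \frac{1}{6} e_{1} e_{3} e_{4}
Answer: -\frac{3}{2} - 30 e_{1} e_{2} e_{3} - \frac{1}{3} e_{1} e_{3} e_{4}


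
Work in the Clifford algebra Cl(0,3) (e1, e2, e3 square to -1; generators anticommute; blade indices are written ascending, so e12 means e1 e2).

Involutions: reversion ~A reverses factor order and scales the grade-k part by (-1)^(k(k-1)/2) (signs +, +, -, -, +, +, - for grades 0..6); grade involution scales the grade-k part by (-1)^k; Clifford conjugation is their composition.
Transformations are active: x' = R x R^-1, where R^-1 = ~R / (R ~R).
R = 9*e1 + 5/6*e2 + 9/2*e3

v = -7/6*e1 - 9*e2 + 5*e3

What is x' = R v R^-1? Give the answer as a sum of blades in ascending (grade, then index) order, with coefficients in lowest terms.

~R = 9*e1 + 5/6*e2 + 9/2*e3, and R ~R = -1835/18, so R^-1 = ~R / (-1835/18).
R v = -9/2 - 2881/36*e12 + 201/4*e13 + 134/3*e23
Answer: 21593/11010*e1 + 3330/367*e2 - 8446/1835*e3


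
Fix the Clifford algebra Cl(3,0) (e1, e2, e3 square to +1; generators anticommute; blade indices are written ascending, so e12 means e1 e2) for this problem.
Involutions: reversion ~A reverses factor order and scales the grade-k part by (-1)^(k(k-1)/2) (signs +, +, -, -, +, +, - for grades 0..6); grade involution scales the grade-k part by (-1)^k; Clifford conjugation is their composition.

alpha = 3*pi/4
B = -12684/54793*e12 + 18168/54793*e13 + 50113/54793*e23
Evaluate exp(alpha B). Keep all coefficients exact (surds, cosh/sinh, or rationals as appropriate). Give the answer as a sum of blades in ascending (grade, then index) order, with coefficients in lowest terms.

B^2 term by term: the squares give (-12684/54793)^2*(e12)^2 + (18168/54793)^2*(e13)^2 + (50113/54793)^2*(e23)^2 = 160883856/3002272849*(-1) + 330076224/3002272849*(-1) + 2511312769/3002272849*(-1) = -1 (each basis 2-blade squares to minus the product of its generators' squares); cross terms between blades sharing an index anticommute and cancel. So B^2 = -1.
B^2 = -1 — circular case — the even/odd split gives cos and sin: l = 1, alpha*l = 3*pi/4, so exp(alpha B) = cos(3*pi/4) + (sin(3*pi/4)/1)*B = -sqrt(2)/2 + (sqrt(2)/2)*B.
Answer: -sqrt(2)/2 - 6342*sqrt(2)/54793*e12 + 9084*sqrt(2)/54793*e13 + 50113*sqrt(2)/109586*e23


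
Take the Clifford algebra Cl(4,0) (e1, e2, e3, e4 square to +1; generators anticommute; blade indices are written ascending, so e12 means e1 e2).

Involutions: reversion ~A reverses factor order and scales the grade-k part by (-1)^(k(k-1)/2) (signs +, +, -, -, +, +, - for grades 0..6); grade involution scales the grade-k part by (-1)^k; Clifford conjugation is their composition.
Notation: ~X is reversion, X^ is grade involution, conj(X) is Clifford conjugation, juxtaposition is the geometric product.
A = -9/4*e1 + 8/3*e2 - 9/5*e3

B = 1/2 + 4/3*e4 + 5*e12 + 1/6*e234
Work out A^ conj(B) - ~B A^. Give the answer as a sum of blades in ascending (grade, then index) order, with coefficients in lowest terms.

first term: -293/24*e1 - 151/12*e2 + 9/10*e3 - 3*e14 + 293/90*e24 - 128/45*e34 - 9*e123 + 3/8*e1234
second term: 347/24*e1 + 119/12*e2 + 9/10*e3 - 3*e14 + 347/90*e24 - 88/45*e34 - 9*e123 + 3/8*e1234
Answer: -80/3*e1 - 45/2*e2 - 3/5*e24 - 8/9*e34


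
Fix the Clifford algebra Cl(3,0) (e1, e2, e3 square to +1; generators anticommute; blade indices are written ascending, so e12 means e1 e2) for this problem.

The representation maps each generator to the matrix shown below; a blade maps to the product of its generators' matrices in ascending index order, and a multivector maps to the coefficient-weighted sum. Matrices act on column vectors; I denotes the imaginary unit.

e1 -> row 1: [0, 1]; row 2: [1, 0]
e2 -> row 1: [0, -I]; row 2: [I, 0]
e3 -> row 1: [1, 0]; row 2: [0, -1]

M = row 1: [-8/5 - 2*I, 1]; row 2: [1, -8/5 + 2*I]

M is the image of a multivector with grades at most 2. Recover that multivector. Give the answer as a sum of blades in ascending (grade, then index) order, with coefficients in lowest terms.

Method: 1, rho(e1), rho(e2), rho(e3) form a trace-orthogonal basis of the 2x2 complex matrices (tr(X Y) = 2 if X = Y, else 0), so M = m0*1 + m1*rho(e1) + m2*rho(e2) + m3*rho(e3) with m0 = tr(M)/2 = -8/5, m1 = tr(M rho(e1))/2 = 1, m2 = tr(M rho(e2))/2 = 0, m3 = tr(M rho(e3))/2 = -2*I.
Multiplying table entries, the bivector images are rho(e12) = I*rho(e3), rho(e13) = -I*rho(e2), rho(e23) = I*rho(e1); with real blade coefficients the real parts of m0..m3 are the coefficients of 1, e1, e2, e3 and the imaginary parts give the bivectors (e23: Im m1, e13: -Im m2, e12: Im m3).
Answer: -8/5 + e1 - 2*e12


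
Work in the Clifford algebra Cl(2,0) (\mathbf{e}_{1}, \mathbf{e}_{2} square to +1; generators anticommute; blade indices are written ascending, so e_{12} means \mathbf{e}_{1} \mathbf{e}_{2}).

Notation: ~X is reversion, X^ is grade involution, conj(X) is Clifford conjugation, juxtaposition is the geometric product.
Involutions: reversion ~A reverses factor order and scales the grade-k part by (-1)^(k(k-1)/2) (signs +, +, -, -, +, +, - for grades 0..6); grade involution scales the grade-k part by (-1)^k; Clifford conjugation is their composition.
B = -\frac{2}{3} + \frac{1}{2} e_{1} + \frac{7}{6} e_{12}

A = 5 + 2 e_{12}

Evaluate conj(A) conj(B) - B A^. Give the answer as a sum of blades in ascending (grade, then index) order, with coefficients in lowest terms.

first term: -\frac{17}{3} - \frac{5}{2} e_{1} - e_{2} - \frac{9}{2} e_{12}
second term: -\frac{17}{3} + \frac{5}{2} e_{1} + e_{2} + \frac{9}{2} e_{12}
Answer: -5 e_{1} - 2 e_{2} - 9 e_{12}


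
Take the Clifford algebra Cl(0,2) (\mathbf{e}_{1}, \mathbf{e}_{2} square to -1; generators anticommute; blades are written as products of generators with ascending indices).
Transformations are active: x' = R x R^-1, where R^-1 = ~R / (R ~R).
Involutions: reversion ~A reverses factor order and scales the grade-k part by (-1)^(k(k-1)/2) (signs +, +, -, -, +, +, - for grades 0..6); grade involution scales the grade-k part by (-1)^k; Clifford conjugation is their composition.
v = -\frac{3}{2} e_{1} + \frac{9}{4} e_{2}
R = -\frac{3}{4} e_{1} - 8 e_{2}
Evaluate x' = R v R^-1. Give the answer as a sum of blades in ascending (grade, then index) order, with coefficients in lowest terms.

~R = -\frac{3}{4} e_{1} - 8 e_{2}, and R ~R = -\frac{1033}{16}, so R^-1 = ~R / (-\frac{1033}{16}).
R v = \frac{135}{8} - \frac{219}{16} e_{1} e_{2}
Answer: \frac{3909}{2066} e_{1} + \frac{7983}{4132} e_{2}


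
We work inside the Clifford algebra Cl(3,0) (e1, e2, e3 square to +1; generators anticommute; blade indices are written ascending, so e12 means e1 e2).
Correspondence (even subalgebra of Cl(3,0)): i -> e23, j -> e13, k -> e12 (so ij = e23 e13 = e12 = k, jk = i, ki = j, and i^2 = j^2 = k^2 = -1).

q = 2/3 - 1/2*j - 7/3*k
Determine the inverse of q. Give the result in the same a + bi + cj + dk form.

In blades: q = 2/3 - 7/3*e12 - 1/2*e13.
With qbar = 2/3 + 7/3*e12 + 1/2*e13 (scalar fixed, mapped units negated), q qbar = 221/36 (the sum of squared coefficients), so q^-1 = qbar / (221/36) = 24/221 + 84/221*e12 + 18/221*e13; translating back:
Answer: 24/221 + 18/221*j + 84/221*k


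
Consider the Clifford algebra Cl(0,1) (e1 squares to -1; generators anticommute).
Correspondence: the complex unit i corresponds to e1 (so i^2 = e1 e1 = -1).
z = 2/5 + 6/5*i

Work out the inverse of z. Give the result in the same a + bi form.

In blades: z = 2/5 + 6/5*e1.
With qbar = 2/5 - 6/5*e1 (scalar fixed, mapped units negated), z qbar = 8/5 (the sum of squared coefficients), so z^-1 = qbar / (8/5) = 1/4 - 3/4*e1; translating back:
Answer: 1/4 - 3/4*i


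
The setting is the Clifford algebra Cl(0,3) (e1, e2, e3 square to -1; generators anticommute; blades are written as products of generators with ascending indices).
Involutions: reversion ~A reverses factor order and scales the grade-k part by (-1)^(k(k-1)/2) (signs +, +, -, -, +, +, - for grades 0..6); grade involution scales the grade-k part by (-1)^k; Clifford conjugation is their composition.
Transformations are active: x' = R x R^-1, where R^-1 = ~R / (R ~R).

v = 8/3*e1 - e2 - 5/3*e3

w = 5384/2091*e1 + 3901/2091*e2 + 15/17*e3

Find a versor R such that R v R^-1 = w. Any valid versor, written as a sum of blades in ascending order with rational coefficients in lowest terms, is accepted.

Reasoning: v^2 = w^2 = -98/9 since conjugation preserves the quadratic form; R = v + w = 10960/2091*e1 + 1810/2091*e2 - 40/51*e3 is then valid when invertible, keeping its own part and reversing (v - w)/2.
Answer: 10960/2091*e1 + 1810/2091*e2 - 40/51*e3
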